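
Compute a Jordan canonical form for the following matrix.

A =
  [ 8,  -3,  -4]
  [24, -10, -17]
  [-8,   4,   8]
J_3(2)

The characteristic polynomial is
  det(x·I − A) = x^3 - 6*x^2 + 12*x - 8 = (x - 2)^3

Eigenvalues and multiplicities (the geometric multiplicity of λ is n − rank(A − λI), which equals the number of Jordan blocks for λ):
  λ = 2: algebraic multiplicity = 3, geometric multiplicity = 1

Determining the block sizes for each eigenvalue:
  λ = 2: one block (gm = 1), so the single block has size am = 3 → block sizes [3]

Assembling the blocks gives a Jordan form
J =
  [2, 1, 0]
  [0, 2, 1]
  [0, 0, 2]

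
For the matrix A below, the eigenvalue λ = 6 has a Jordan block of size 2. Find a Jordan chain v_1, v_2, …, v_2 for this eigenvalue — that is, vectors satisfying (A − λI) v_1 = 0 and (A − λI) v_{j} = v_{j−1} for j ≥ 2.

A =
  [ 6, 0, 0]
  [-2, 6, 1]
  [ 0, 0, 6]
A Jordan chain for λ = 6 of length 2:
v_1 = (0, -2, 0)ᵀ
v_2 = (1, 0, 0)ᵀ

Let N = A − (6)·I. We want v_2 with N^2 v_2 = 0 but N^1 v_2 ≠ 0; then v_{j-1} := N · v_j for j = 2, …, 2.

Pick v_2 = (1, 0, 0)ᵀ.
Then v_1 = N · v_2 = (0, -2, 0)ᵀ.

Sanity check: (A − (6)·I) v_1 = (0, 0, 0)ᵀ = 0. ✓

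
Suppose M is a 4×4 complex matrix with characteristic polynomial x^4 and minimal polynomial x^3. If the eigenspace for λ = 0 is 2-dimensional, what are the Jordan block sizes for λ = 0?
Block sizes for λ = 0: [3, 1]

Step 1 — from the characteristic polynomial, algebraic multiplicity of λ = 0 is 4. From dim ker(M − (0)·I) = 2, there are exactly 2 Jordan blocks for λ = 0.
Step 2 — from the minimal polynomial, the factor (x − 0)^3 tells us the largest block for λ = 0 has size 3.
Step 3 — with total size 4, 2 blocks, and largest block 3, the block sizes (in nonincreasing order) are [3, 1].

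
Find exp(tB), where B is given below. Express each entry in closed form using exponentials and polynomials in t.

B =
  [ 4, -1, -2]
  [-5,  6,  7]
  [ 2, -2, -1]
e^{tB} =
  [t^2*exp(3*t) + t*exp(3*t) + exp(3*t), -t*exp(3*t), -t^2*exp(3*t)/2 - 2*t*exp(3*t)]
  [-3*t^2*exp(3*t) - 5*t*exp(3*t), 3*t*exp(3*t) + exp(3*t), 3*t^2*exp(3*t)/2 + 7*t*exp(3*t)]
  [2*t^2*exp(3*t) + 2*t*exp(3*t), -2*t*exp(3*t), -t^2*exp(3*t) - 4*t*exp(3*t) + exp(3*t)]

Strategy: write B = P · J · P⁻¹ where J is a Jordan canonical form, so e^{tB} = P · e^{tJ} · P⁻¹, and e^{tJ} can be computed block-by-block.

B has Jordan form
J =
  [3, 1, 0]
  [0, 3, 1]
  [0, 0, 3]
(up to reordering of blocks).

Per-block formulas:
  For a 3×3 Jordan block J_3(3): exp(t · J_3(3)) = e^(3t)·(I + t·N + (t^2/2)·N^2), where N is the 3×3 nilpotent shift.

After assembling e^{tJ} and conjugating by P, we get:

e^{tB} =
  [t^2*exp(3*t) + t*exp(3*t) + exp(3*t), -t*exp(3*t), -t^2*exp(3*t)/2 - 2*t*exp(3*t)]
  [-3*t^2*exp(3*t) - 5*t*exp(3*t), 3*t*exp(3*t) + exp(3*t), 3*t^2*exp(3*t)/2 + 7*t*exp(3*t)]
  [2*t^2*exp(3*t) + 2*t*exp(3*t), -2*t*exp(3*t), -t^2*exp(3*t) - 4*t*exp(3*t) + exp(3*t)]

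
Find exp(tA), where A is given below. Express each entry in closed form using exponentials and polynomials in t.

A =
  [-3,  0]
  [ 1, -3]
e^{tA} =
  [exp(-3*t), 0]
  [t*exp(-3*t), exp(-3*t)]

Strategy: write A = P · J · P⁻¹ where J is a Jordan canonical form, so e^{tA} = P · e^{tJ} · P⁻¹, and e^{tJ} can be computed block-by-block.

A has Jordan form
J =
  [-3,  1]
  [ 0, -3]
(up to reordering of blocks).

Per-block formulas:
  For a 2×2 Jordan block J_2(-3): exp(t · J_2(-3)) = e^(-3t)·(I + t·N), where N is the 2×2 nilpotent shift.

After assembling e^{tJ} and conjugating by P, we get:

e^{tA} =
  [exp(-3*t), 0]
  [t*exp(-3*t), exp(-3*t)]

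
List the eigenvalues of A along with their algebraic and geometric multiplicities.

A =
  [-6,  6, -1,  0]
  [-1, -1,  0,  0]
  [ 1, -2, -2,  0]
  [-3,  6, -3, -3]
λ = -3: alg = 4, geom = 2

Step 1 — factor the characteristic polynomial to read off the algebraic multiplicities:
  χ_A(x) = (x + 3)^4

Step 2 — compute geometric multiplicities via the rank-nullity identity g(λ) = n − rank(A − λI):
  rank(A − (-3)·I) = 2, so dim ker(A − (-3)·I) = n − 2 = 2

Summary:
  λ = -3: algebraic multiplicity = 4, geometric multiplicity = 2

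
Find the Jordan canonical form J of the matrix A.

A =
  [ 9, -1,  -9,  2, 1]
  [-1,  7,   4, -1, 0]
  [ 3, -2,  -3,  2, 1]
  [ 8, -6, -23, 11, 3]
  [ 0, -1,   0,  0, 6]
J_3(6) ⊕ J_2(6)

The characteristic polynomial is
  det(x·I − A) = x^5 - 30*x^4 + 360*x^3 - 2160*x^2 + 6480*x - 7776 = (x - 6)^5

Eigenvalues and multiplicities (the geometric multiplicity of λ is n − rank(A − λI), which equals the number of Jordan blocks for λ):
  λ = 6: algebraic multiplicity = 5, geometric multiplicity = 2

Determining the block sizes for each eigenvalue:
  λ = 6: with am = 5 and gm = 2, the partition is not yet determined (e.g. several partitions of 5 into 2 parts exist). Let N = A − (6)·I. Computing rank(N^1) = 3, rank(N^2) = 1, rank(N^3) = 0; the number of blocks of size ≥ j is rank(N^{j−1}) − rank(N^j), giving [2, 2, 1]. So we have 1 block(s) of size 3, 1 block(s) of size 2 → block sizes [3, 2]

Assembling the blocks gives a Jordan form
J =
  [6, 1, 0, 0, 0]
  [0, 6, 1, 0, 0]
  [0, 0, 6, 0, 0]
  [0, 0, 0, 6, 1]
  [0, 0, 0, 0, 6]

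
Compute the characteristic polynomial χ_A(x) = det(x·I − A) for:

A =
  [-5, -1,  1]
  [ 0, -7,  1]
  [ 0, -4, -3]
x^3 + 15*x^2 + 75*x + 125

Expanding det(x·I − A) (e.g. by cofactor expansion or by noting that A is similar to its Jordan form J, which has the same characteristic polynomial as A) gives
  χ_A(x) = x^3 + 15*x^2 + 75*x + 125
which factors as (x + 5)^3. The eigenvalues (with algebraic multiplicities) are λ = -5 with multiplicity 3.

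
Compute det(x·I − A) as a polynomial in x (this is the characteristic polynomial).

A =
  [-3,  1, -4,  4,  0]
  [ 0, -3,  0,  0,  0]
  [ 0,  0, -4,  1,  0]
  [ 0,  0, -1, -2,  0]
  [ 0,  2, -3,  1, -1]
x^5 + 13*x^4 + 66*x^3 + 162*x^2 + 189*x + 81

Expanding det(x·I − A) (e.g. by cofactor expansion or by noting that A is similar to its Jordan form J, which has the same characteristic polynomial as A) gives
  χ_A(x) = x^5 + 13*x^4 + 66*x^3 + 162*x^2 + 189*x + 81
which factors as (x + 1)*(x + 3)^4. The eigenvalues (with algebraic multiplicities) are λ = -3 with multiplicity 4, λ = -1 with multiplicity 1.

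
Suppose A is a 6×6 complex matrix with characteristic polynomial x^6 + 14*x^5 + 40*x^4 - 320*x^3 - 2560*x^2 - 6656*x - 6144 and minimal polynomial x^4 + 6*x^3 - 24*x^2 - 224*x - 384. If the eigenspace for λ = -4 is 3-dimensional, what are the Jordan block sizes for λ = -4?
Block sizes for λ = -4: [3, 1, 1]

Step 1 — from the characteristic polynomial, algebraic multiplicity of λ = -4 is 5. From dim ker(A − (-4)·I) = 3, there are exactly 3 Jordan blocks for λ = -4.
Step 2 — from the minimal polynomial, the factor (x + 4)^3 tells us the largest block for λ = -4 has size 3.
Step 3 — with total size 5, 3 blocks, and largest block 3, the block sizes (in nonincreasing order) are [3, 1, 1].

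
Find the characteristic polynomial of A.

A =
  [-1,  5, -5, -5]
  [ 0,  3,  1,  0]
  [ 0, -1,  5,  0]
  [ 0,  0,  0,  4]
x^4 - 11*x^3 + 36*x^2 - 16*x - 64

Expanding det(x·I − A) (e.g. by cofactor expansion or by noting that A is similar to its Jordan form J, which has the same characteristic polynomial as A) gives
  χ_A(x) = x^4 - 11*x^3 + 36*x^2 - 16*x - 64
which factors as (x - 4)^3*(x + 1). The eigenvalues (with algebraic multiplicities) are λ = -1 with multiplicity 1, λ = 4 with multiplicity 3.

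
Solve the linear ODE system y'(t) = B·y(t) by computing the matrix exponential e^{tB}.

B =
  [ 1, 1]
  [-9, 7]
e^{tB} =
  [-3*t*exp(4*t) + exp(4*t), t*exp(4*t)]
  [-9*t*exp(4*t), 3*t*exp(4*t) + exp(4*t)]

Strategy: write B = P · J · P⁻¹ where J is a Jordan canonical form, so e^{tB} = P · e^{tJ} · P⁻¹, and e^{tJ} can be computed block-by-block.

B has Jordan form
J =
  [4, 1]
  [0, 4]
(up to reordering of blocks).

Per-block formulas:
  For a 2×2 Jordan block J_2(4): exp(t · J_2(4)) = e^(4t)·(I + t·N), where N is the 2×2 nilpotent shift.

After assembling e^{tJ} and conjugating by P, we get:

e^{tB} =
  [-3*t*exp(4*t) + exp(4*t), t*exp(4*t)]
  [-9*t*exp(4*t), 3*t*exp(4*t) + exp(4*t)]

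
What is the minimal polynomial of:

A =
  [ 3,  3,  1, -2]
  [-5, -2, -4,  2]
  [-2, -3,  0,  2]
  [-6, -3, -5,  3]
x^3 - 3*x^2 + 3*x - 1

The characteristic polynomial is χ_A(x) = (x - 1)^4, so the eigenvalues are known. The minimal polynomial is
  m_A(x) = Π_λ (x − λ)^{k_λ}
where k_λ is the size of the *largest* Jordan block for λ (equivalently, the smallest k with (A − λI)^k v = 0 for every generalised eigenvector v of λ).

  λ = 1: largest Jordan block has size 3, contributing (x − 1)^3

So m_A(x) = (x - 1)^3 = x^3 - 3*x^2 + 3*x - 1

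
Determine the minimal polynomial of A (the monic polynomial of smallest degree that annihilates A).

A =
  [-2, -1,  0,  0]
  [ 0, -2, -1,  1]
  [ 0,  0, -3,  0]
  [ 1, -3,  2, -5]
x^3 + 9*x^2 + 27*x + 27

The characteristic polynomial is χ_A(x) = (x + 3)^4, so the eigenvalues are known. The minimal polynomial is
  m_A(x) = Π_λ (x − λ)^{k_λ}
where k_λ is the size of the *largest* Jordan block for λ (equivalently, the smallest k with (A − λI)^k v = 0 for every generalised eigenvector v of λ).

  λ = -3: largest Jordan block has size 3, contributing (x + 3)^3

So m_A(x) = (x + 3)^3 = x^3 + 9*x^2 + 27*x + 27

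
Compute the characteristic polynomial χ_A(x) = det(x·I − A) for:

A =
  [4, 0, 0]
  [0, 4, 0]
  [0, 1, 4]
x^3 - 12*x^2 + 48*x - 64

Expanding det(x·I − A) (e.g. by cofactor expansion or by noting that A is similar to its Jordan form J, which has the same characteristic polynomial as A) gives
  χ_A(x) = x^3 - 12*x^2 + 48*x - 64
which factors as (x - 4)^3. The eigenvalues (with algebraic multiplicities) are λ = 4 with multiplicity 3.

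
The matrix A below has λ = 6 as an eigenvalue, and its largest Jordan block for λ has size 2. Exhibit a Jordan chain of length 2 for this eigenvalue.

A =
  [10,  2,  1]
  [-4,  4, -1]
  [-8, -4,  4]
A Jordan chain for λ = 6 of length 2:
v_1 = (4, -4, -8)ᵀ
v_2 = (1, 0, 0)ᵀ

Let N = A − (6)·I. We want v_2 with N^2 v_2 = 0 but N^1 v_2 ≠ 0; then v_{j-1} := N · v_j for j = 2, …, 2.

Pick v_2 = (1, 0, 0)ᵀ.
Then v_1 = N · v_2 = (4, -4, -8)ᵀ.

Sanity check: (A − (6)·I) v_1 = (0, 0, 0)ᵀ = 0. ✓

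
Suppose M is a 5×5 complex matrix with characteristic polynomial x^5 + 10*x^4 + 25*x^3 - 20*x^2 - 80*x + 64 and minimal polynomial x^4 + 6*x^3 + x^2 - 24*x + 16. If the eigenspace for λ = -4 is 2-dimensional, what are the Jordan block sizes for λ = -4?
Block sizes for λ = -4: [2, 1]

Step 1 — from the characteristic polynomial, algebraic multiplicity of λ = -4 is 3. From dim ker(M − (-4)·I) = 2, there are exactly 2 Jordan blocks for λ = -4.
Step 2 — from the minimal polynomial, the factor (x + 4)^2 tells us the largest block for λ = -4 has size 2.
Step 3 — with total size 3, 2 blocks, and largest block 2, the block sizes (in nonincreasing order) are [2, 1].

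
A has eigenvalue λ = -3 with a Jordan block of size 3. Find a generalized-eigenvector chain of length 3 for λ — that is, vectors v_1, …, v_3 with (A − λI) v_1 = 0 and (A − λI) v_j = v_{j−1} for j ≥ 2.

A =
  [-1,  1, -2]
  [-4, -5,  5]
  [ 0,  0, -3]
A Jordan chain for λ = -3 of length 3:
v_1 = (1, -2, 0)ᵀ
v_2 = (-2, 5, 0)ᵀ
v_3 = (0, 0, 1)ᵀ

Let N = A − (-3)·I. We want v_3 with N^3 v_3 = 0 but N^2 v_3 ≠ 0; then v_{j-1} := N · v_j for j = 3, …, 2.

Pick v_3 = (0, 0, 1)ᵀ.
Then v_2 = N · v_3 = (-2, 5, 0)ᵀ.
Then v_1 = N · v_2 = (1, -2, 0)ᵀ.

Sanity check: (A − (-3)·I) v_1 = (0, 0, 0)ᵀ = 0. ✓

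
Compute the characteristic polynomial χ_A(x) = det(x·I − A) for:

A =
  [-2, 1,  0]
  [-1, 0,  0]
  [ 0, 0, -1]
x^3 + 3*x^2 + 3*x + 1

Expanding det(x·I − A) (e.g. by cofactor expansion or by noting that A is similar to its Jordan form J, which has the same characteristic polynomial as A) gives
  χ_A(x) = x^3 + 3*x^2 + 3*x + 1
which factors as (x + 1)^3. The eigenvalues (with algebraic multiplicities) are λ = -1 with multiplicity 3.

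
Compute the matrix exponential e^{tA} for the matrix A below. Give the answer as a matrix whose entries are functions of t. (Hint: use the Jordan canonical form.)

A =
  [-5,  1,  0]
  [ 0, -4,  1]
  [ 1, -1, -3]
e^{tA} =
  [t^2*exp(-4*t)/2 - t*exp(-4*t) + exp(-4*t), -t^2*exp(-4*t)/2 + t*exp(-4*t), t^2*exp(-4*t)/2]
  [t^2*exp(-4*t)/2, -t^2*exp(-4*t)/2 + exp(-4*t), t^2*exp(-4*t)/2 + t*exp(-4*t)]
  [t*exp(-4*t), -t*exp(-4*t), t*exp(-4*t) + exp(-4*t)]

Strategy: write A = P · J · P⁻¹ where J is a Jordan canonical form, so e^{tA} = P · e^{tJ} · P⁻¹, and e^{tJ} can be computed block-by-block.

A has Jordan form
J =
  [-4,  1,  0]
  [ 0, -4,  1]
  [ 0,  0, -4]
(up to reordering of blocks).

Per-block formulas:
  For a 3×3 Jordan block J_3(-4): exp(t · J_3(-4)) = e^(-4t)·(I + t·N + (t^2/2)·N^2), where N is the 3×3 nilpotent shift.

After assembling e^{tJ} and conjugating by P, we get:

e^{tA} =
  [t^2*exp(-4*t)/2 - t*exp(-4*t) + exp(-4*t), -t^2*exp(-4*t)/2 + t*exp(-4*t), t^2*exp(-4*t)/2]
  [t^2*exp(-4*t)/2, -t^2*exp(-4*t)/2 + exp(-4*t), t^2*exp(-4*t)/2 + t*exp(-4*t)]
  [t*exp(-4*t), -t*exp(-4*t), t*exp(-4*t) + exp(-4*t)]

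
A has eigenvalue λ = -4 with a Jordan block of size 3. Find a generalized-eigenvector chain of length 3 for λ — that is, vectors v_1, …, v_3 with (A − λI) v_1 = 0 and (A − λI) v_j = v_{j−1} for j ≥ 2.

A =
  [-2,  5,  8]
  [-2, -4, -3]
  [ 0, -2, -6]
A Jordan chain for λ = -4 of length 3:
v_1 = (-6, -4, 4)ᵀ
v_2 = (2, -2, 0)ᵀ
v_3 = (1, 0, 0)ᵀ

Let N = A − (-4)·I. We want v_3 with N^3 v_3 = 0 but N^2 v_3 ≠ 0; then v_{j-1} := N · v_j for j = 3, …, 2.

Pick v_3 = (1, 0, 0)ᵀ.
Then v_2 = N · v_3 = (2, -2, 0)ᵀ.
Then v_1 = N · v_2 = (-6, -4, 4)ᵀ.

Sanity check: (A − (-4)·I) v_1 = (0, 0, 0)ᵀ = 0. ✓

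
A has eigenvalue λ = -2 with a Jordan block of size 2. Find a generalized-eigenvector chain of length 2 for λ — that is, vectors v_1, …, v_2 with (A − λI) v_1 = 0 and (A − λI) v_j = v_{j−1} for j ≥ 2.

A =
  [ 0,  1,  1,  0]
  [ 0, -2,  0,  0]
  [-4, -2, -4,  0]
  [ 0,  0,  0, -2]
A Jordan chain for λ = -2 of length 2:
v_1 = (2, 0, -4, 0)ᵀ
v_2 = (1, 0, 0, 0)ᵀ

Let N = A − (-2)·I. We want v_2 with N^2 v_2 = 0 but N^1 v_2 ≠ 0; then v_{j-1} := N · v_j for j = 2, …, 2.

Pick v_2 = (1, 0, 0, 0)ᵀ.
Then v_1 = N · v_2 = (2, 0, -4, 0)ᵀ.

Sanity check: (A − (-2)·I) v_1 = (0, 0, 0, 0)ᵀ = 0. ✓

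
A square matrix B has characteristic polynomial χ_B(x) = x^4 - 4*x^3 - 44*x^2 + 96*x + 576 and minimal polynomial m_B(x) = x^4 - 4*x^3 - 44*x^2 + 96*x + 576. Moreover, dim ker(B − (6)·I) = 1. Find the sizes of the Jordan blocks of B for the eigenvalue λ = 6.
Block sizes for λ = 6: [2]

Step 1 — from the characteristic polynomial, algebraic multiplicity of λ = 6 is 2. From dim ker(B − (6)·I) = 1, there are exactly 1 Jordan blocks for λ = 6.
Step 2 — from the minimal polynomial, the factor (x − 6)^2 tells us the largest block for λ = 6 has size 2.
Step 3 — with total size 2, 1 blocks, and largest block 2, the block sizes (in nonincreasing order) are [2].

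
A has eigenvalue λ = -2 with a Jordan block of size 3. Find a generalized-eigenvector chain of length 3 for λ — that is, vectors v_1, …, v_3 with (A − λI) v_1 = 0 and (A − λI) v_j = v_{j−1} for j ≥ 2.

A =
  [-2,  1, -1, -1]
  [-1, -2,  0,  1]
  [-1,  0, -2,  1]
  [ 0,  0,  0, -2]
A Jordan chain for λ = -2 of length 3:
v_1 = (0, -1, -1, 0)ᵀ
v_2 = (1, 0, 0, 0)ᵀ
v_3 = (0, 1, 0, 0)ᵀ

Let N = A − (-2)·I. We want v_3 with N^3 v_3 = 0 but N^2 v_3 ≠ 0; then v_{j-1} := N · v_j for j = 3, …, 2.

Pick v_3 = (0, 1, 0, 0)ᵀ.
Then v_2 = N · v_3 = (1, 0, 0, 0)ᵀ.
Then v_1 = N · v_2 = (0, -1, -1, 0)ᵀ.

Sanity check: (A − (-2)·I) v_1 = (0, 0, 0, 0)ᵀ = 0. ✓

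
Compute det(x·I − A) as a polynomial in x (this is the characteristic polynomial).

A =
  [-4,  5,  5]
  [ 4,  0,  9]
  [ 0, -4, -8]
x^3 + 12*x^2 + 48*x + 64

Expanding det(x·I − A) (e.g. by cofactor expansion or by noting that A is similar to its Jordan form J, which has the same characteristic polynomial as A) gives
  χ_A(x) = x^3 + 12*x^2 + 48*x + 64
which factors as (x + 4)^3. The eigenvalues (with algebraic multiplicities) are λ = -4 with multiplicity 3.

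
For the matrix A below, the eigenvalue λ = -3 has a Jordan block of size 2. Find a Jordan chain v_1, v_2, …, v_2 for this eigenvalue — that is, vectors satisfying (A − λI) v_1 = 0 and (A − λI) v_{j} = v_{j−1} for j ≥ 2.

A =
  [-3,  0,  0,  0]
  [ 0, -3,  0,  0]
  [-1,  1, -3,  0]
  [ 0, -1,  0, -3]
A Jordan chain for λ = -3 of length 2:
v_1 = (0, 0, -1, 0)ᵀ
v_2 = (1, 0, 0, 0)ᵀ

Let N = A − (-3)·I. We want v_2 with N^2 v_2 = 0 but N^1 v_2 ≠ 0; then v_{j-1} := N · v_j for j = 2, …, 2.

Pick v_2 = (1, 0, 0, 0)ᵀ.
Then v_1 = N · v_2 = (0, 0, -1, 0)ᵀ.

Sanity check: (A − (-3)·I) v_1 = (0, 0, 0, 0)ᵀ = 0. ✓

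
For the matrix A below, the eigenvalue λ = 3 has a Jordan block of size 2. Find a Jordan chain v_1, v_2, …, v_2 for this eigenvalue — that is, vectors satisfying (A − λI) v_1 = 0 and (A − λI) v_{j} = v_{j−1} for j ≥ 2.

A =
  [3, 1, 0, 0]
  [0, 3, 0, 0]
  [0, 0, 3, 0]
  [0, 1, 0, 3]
A Jordan chain for λ = 3 of length 2:
v_1 = (1, 0, 0, 1)ᵀ
v_2 = (0, 1, 0, 0)ᵀ

Let N = A − (3)·I. We want v_2 with N^2 v_2 = 0 but N^1 v_2 ≠ 0; then v_{j-1} := N · v_j for j = 2, …, 2.

Pick v_2 = (0, 1, 0, 0)ᵀ.
Then v_1 = N · v_2 = (1, 0, 0, 1)ᵀ.

Sanity check: (A − (3)·I) v_1 = (0, 0, 0, 0)ᵀ = 0. ✓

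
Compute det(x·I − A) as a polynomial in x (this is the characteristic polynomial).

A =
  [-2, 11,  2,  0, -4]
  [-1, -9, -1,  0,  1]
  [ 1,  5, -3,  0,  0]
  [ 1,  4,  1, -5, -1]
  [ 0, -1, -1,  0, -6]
x^5 + 25*x^4 + 250*x^3 + 1250*x^2 + 3125*x + 3125

Expanding det(x·I − A) (e.g. by cofactor expansion or by noting that A is similar to its Jordan form J, which has the same characteristic polynomial as A) gives
  χ_A(x) = x^5 + 25*x^4 + 250*x^3 + 1250*x^2 + 3125*x + 3125
which factors as (x + 5)^5. The eigenvalues (with algebraic multiplicities) are λ = -5 with multiplicity 5.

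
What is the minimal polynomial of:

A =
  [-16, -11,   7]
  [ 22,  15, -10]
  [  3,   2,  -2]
x^3 + 3*x^2 + 3*x + 1

The characteristic polynomial is χ_A(x) = (x + 1)^3, so the eigenvalues are known. The minimal polynomial is
  m_A(x) = Π_λ (x − λ)^{k_λ}
where k_λ is the size of the *largest* Jordan block for λ (equivalently, the smallest k with (A − λI)^k v = 0 for every generalised eigenvector v of λ).

  λ = -1: largest Jordan block has size 3, contributing (x + 1)^3

So m_A(x) = (x + 1)^3 = x^3 + 3*x^2 + 3*x + 1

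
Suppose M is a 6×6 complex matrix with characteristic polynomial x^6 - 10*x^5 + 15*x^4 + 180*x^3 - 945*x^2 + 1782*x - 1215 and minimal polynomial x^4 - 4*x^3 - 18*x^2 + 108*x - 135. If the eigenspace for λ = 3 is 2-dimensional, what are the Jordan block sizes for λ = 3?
Block sizes for λ = 3: [3, 2]

Step 1 — from the characteristic polynomial, algebraic multiplicity of λ = 3 is 5. From dim ker(M − (3)·I) = 2, there are exactly 2 Jordan blocks for λ = 3.
Step 2 — from the minimal polynomial, the factor (x − 3)^3 tells us the largest block for λ = 3 has size 3.
Step 3 — with total size 5, 2 blocks, and largest block 3, the block sizes (in nonincreasing order) are [3, 2].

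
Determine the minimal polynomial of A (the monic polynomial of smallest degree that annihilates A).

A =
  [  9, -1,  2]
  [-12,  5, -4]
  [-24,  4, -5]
x^2 - 6*x + 9

The characteristic polynomial is χ_A(x) = (x - 3)^3, so the eigenvalues are known. The minimal polynomial is
  m_A(x) = Π_λ (x − λ)^{k_λ}
where k_λ is the size of the *largest* Jordan block for λ (equivalently, the smallest k with (A − λI)^k v = 0 for every generalised eigenvector v of λ).

  λ = 3: largest Jordan block has size 2, contributing (x − 3)^2

So m_A(x) = (x - 3)^2 = x^2 - 6*x + 9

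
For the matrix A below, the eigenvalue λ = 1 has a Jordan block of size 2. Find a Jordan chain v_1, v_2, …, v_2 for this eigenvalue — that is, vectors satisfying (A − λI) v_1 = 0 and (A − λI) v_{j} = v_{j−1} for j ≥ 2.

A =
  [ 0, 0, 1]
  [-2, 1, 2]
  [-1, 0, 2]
A Jordan chain for λ = 1 of length 2:
v_1 = (-1, -2, -1)ᵀ
v_2 = (1, 0, 0)ᵀ

Let N = A − (1)·I. We want v_2 with N^2 v_2 = 0 but N^1 v_2 ≠ 0; then v_{j-1} := N · v_j for j = 2, …, 2.

Pick v_2 = (1, 0, 0)ᵀ.
Then v_1 = N · v_2 = (-1, -2, -1)ᵀ.

Sanity check: (A − (1)·I) v_1 = (0, 0, 0)ᵀ = 0. ✓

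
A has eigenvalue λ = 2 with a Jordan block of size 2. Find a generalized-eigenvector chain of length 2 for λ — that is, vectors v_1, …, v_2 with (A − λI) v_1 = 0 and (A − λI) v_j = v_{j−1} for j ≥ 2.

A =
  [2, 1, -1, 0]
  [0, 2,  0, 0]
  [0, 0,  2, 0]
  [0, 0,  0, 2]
A Jordan chain for λ = 2 of length 2:
v_1 = (1, 0, 0, 0)ᵀ
v_2 = (0, 1, 0, 0)ᵀ

Let N = A − (2)·I. We want v_2 with N^2 v_2 = 0 but N^1 v_2 ≠ 0; then v_{j-1} := N · v_j for j = 2, …, 2.

Pick v_2 = (0, 1, 0, 0)ᵀ.
Then v_1 = N · v_2 = (1, 0, 0, 0)ᵀ.

Sanity check: (A − (2)·I) v_1 = (0, 0, 0, 0)ᵀ = 0. ✓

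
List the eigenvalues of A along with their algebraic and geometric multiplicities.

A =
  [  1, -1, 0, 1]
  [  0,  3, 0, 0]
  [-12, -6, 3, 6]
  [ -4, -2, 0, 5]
λ = 3: alg = 4, geom = 3

Step 1 — factor the characteristic polynomial to read off the algebraic multiplicities:
  χ_A(x) = (x - 3)^4

Step 2 — compute geometric multiplicities via the rank-nullity identity g(λ) = n − rank(A − λI):
  rank(A − (3)·I) = 1, so dim ker(A − (3)·I) = n − 1 = 3

Summary:
  λ = 3: algebraic multiplicity = 4, geometric multiplicity = 3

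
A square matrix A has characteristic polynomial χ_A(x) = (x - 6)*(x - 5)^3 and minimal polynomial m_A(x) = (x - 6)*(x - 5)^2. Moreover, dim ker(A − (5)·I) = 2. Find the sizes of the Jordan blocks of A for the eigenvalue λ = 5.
Block sizes for λ = 5: [2, 1]

Step 1 — from the characteristic polynomial, algebraic multiplicity of λ = 5 is 3. From dim ker(A − (5)·I) = 2, there are exactly 2 Jordan blocks for λ = 5.
Step 2 — from the minimal polynomial, the factor (x − 5)^2 tells us the largest block for λ = 5 has size 2.
Step 3 — with total size 3, 2 blocks, and largest block 2, the block sizes (in nonincreasing order) are [2, 1].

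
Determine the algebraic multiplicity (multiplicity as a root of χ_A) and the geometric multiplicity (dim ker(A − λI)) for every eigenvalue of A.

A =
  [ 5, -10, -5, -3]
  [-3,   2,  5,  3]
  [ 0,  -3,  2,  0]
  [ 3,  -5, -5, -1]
λ = 2: alg = 4, geom = 2

Step 1 — factor the characteristic polynomial to read off the algebraic multiplicities:
  χ_A(x) = (x - 2)^4

Step 2 — compute geometric multiplicities via the rank-nullity identity g(λ) = n − rank(A − λI):
  rank(A − (2)·I) = 2, so dim ker(A − (2)·I) = n − 2 = 2

Summary:
  λ = 2: algebraic multiplicity = 4, geometric multiplicity = 2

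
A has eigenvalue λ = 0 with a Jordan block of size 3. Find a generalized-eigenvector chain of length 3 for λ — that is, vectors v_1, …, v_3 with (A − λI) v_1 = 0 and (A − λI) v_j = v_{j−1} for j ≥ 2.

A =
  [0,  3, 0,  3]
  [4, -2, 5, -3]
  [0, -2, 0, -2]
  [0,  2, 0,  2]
A Jordan chain for λ = 0 of length 3:
v_1 = (12, -8, -8, 8)ᵀ
v_2 = (0, 4, 0, 0)ᵀ
v_3 = (1, 0, 0, 0)ᵀ

Let N = A − (0)·I. We want v_3 with N^3 v_3 = 0 but N^2 v_3 ≠ 0; then v_{j-1} := N · v_j for j = 3, …, 2.

Pick v_3 = (1, 0, 0, 0)ᵀ.
Then v_2 = N · v_3 = (0, 4, 0, 0)ᵀ.
Then v_1 = N · v_2 = (12, -8, -8, 8)ᵀ.

Sanity check: (A − (0)·I) v_1 = (0, 0, 0, 0)ᵀ = 0. ✓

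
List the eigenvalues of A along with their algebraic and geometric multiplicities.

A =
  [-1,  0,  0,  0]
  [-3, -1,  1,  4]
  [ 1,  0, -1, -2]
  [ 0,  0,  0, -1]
λ = -1: alg = 4, geom = 2

Step 1 — factor the characteristic polynomial to read off the algebraic multiplicities:
  χ_A(x) = (x + 1)^4

Step 2 — compute geometric multiplicities via the rank-nullity identity g(λ) = n − rank(A − λI):
  rank(A − (-1)·I) = 2, so dim ker(A − (-1)·I) = n − 2 = 2

Summary:
  λ = -1: algebraic multiplicity = 4, geometric multiplicity = 2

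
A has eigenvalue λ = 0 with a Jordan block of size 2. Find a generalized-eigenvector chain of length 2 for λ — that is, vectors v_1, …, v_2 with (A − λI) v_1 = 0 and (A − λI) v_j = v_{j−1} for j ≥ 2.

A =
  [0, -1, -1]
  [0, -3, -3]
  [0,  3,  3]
A Jordan chain for λ = 0 of length 2:
v_1 = (-1, -3, 3)ᵀ
v_2 = (0, 1, 0)ᵀ

Let N = A − (0)·I. We want v_2 with N^2 v_2 = 0 but N^1 v_2 ≠ 0; then v_{j-1} := N · v_j for j = 2, …, 2.

Pick v_2 = (0, 1, 0)ᵀ.
Then v_1 = N · v_2 = (-1, -3, 3)ᵀ.

Sanity check: (A − (0)·I) v_1 = (0, 0, 0)ᵀ = 0. ✓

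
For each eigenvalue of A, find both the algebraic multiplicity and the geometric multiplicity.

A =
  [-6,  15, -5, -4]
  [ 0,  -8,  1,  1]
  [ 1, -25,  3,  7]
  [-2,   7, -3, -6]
λ = -5: alg = 1, geom = 1; λ = -4: alg = 3, geom = 1

Step 1 — factor the characteristic polynomial to read off the algebraic multiplicities:
  χ_A(x) = (x + 4)^3*(x + 5)

Step 2 — compute geometric multiplicities via the rank-nullity identity g(λ) = n − rank(A − λI):
  rank(A − (-5)·I) = 3, so dim ker(A − (-5)·I) = n − 3 = 1
  rank(A − (-4)·I) = 3, so dim ker(A − (-4)·I) = n − 3 = 1

Summary:
  λ = -5: algebraic multiplicity = 1, geometric multiplicity = 1
  λ = -4: algebraic multiplicity = 3, geometric multiplicity = 1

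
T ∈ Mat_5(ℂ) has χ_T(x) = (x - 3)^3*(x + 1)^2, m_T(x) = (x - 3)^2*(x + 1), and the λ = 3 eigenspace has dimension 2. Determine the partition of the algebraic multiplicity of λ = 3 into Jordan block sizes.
Block sizes for λ = 3: [2, 1]

Step 1 — from the characteristic polynomial, algebraic multiplicity of λ = 3 is 3. From dim ker(T − (3)·I) = 2, there are exactly 2 Jordan blocks for λ = 3.
Step 2 — from the minimal polynomial, the factor (x − 3)^2 tells us the largest block for λ = 3 has size 2.
Step 3 — with total size 3, 2 blocks, and largest block 2, the block sizes (in nonincreasing order) are [2, 1].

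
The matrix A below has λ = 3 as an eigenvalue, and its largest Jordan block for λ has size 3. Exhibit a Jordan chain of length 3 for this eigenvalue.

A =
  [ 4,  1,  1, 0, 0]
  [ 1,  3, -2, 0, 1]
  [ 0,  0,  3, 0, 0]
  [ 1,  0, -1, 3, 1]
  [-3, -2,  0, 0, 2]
A Jordan chain for λ = 3 of length 3:
v_1 = (2, -2, 0, -2, -2)ᵀ
v_2 = (1, 1, 0, 1, -3)ᵀ
v_3 = (1, 0, 0, 0, 0)ᵀ

Let N = A − (3)·I. We want v_3 with N^3 v_3 = 0 but N^2 v_3 ≠ 0; then v_{j-1} := N · v_j for j = 3, …, 2.

Pick v_3 = (1, 0, 0, 0, 0)ᵀ.
Then v_2 = N · v_3 = (1, 1, 0, 1, -3)ᵀ.
Then v_1 = N · v_2 = (2, -2, 0, -2, -2)ᵀ.

Sanity check: (A − (3)·I) v_1 = (0, 0, 0, 0, 0)ᵀ = 0. ✓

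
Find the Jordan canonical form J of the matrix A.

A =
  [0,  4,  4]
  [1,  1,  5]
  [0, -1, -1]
J_3(0)

The characteristic polynomial is
  det(x·I − A) = x^3

Eigenvalues and multiplicities (the geometric multiplicity of λ is n − rank(A − λI), which equals the number of Jordan blocks for λ):
  λ = 0: algebraic multiplicity = 3, geometric multiplicity = 1

Determining the block sizes for each eigenvalue:
  λ = 0: one block (gm = 1), so the single block has size am = 3 → block sizes [3]

Assembling the blocks gives a Jordan form
J =
  [0, 1, 0]
  [0, 0, 1]
  [0, 0, 0]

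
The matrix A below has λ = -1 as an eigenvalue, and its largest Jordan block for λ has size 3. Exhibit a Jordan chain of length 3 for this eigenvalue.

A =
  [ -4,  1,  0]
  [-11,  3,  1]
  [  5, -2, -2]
A Jordan chain for λ = -1 of length 3:
v_1 = (-2, -6, 2)ᵀ
v_2 = (-3, -11, 5)ᵀ
v_3 = (1, 0, 0)ᵀ

Let N = A − (-1)·I. We want v_3 with N^3 v_3 = 0 but N^2 v_3 ≠ 0; then v_{j-1} := N · v_j for j = 3, …, 2.

Pick v_3 = (1, 0, 0)ᵀ.
Then v_2 = N · v_3 = (-3, -11, 5)ᵀ.
Then v_1 = N · v_2 = (-2, -6, 2)ᵀ.

Sanity check: (A − (-1)·I) v_1 = (0, 0, 0)ᵀ = 0. ✓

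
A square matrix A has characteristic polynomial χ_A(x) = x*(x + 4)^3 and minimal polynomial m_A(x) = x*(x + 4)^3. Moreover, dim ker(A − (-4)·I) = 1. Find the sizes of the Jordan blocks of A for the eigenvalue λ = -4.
Block sizes for λ = -4: [3]

Step 1 — from the characteristic polynomial, algebraic multiplicity of λ = -4 is 3. From dim ker(A − (-4)·I) = 1, there are exactly 1 Jordan blocks for λ = -4.
Step 2 — from the minimal polynomial, the factor (x + 4)^3 tells us the largest block for λ = -4 has size 3.
Step 3 — with total size 3, 1 blocks, and largest block 3, the block sizes (in nonincreasing order) are [3].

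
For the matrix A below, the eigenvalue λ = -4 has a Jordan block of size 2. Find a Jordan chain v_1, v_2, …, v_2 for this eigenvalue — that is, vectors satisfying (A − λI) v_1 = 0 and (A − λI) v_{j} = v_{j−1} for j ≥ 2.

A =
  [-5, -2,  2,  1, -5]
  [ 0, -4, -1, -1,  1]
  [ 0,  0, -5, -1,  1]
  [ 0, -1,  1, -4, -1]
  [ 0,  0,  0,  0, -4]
A Jordan chain for λ = -4 of length 2:
v_1 = (1, -1, -1, 1, 0)ᵀ
v_2 = (1, 0, 1, 0, 0)ᵀ

Let N = A − (-4)·I. We want v_2 with N^2 v_2 = 0 but N^1 v_2 ≠ 0; then v_{j-1} := N · v_j for j = 2, …, 2.

Pick v_2 = (1, 0, 1, 0, 0)ᵀ.
Then v_1 = N · v_2 = (1, -1, -1, 1, 0)ᵀ.

Sanity check: (A − (-4)·I) v_1 = (0, 0, 0, 0, 0)ᵀ = 0. ✓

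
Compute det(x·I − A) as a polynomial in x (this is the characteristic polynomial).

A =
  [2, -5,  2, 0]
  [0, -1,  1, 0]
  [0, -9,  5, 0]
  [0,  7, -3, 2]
x^4 - 8*x^3 + 24*x^2 - 32*x + 16

Expanding det(x·I − A) (e.g. by cofactor expansion or by noting that A is similar to its Jordan form J, which has the same characteristic polynomial as A) gives
  χ_A(x) = x^4 - 8*x^3 + 24*x^2 - 32*x + 16
which factors as (x - 2)^4. The eigenvalues (with algebraic multiplicities) are λ = 2 with multiplicity 4.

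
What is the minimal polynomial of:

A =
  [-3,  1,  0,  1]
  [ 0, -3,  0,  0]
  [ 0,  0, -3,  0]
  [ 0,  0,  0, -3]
x^2 + 6*x + 9

The characteristic polynomial is χ_A(x) = (x + 3)^4, so the eigenvalues are known. The minimal polynomial is
  m_A(x) = Π_λ (x − λ)^{k_λ}
where k_λ is the size of the *largest* Jordan block for λ (equivalently, the smallest k with (A − λI)^k v = 0 for every generalised eigenvector v of λ).

  λ = -3: largest Jordan block has size 2, contributing (x + 3)^2

So m_A(x) = (x + 3)^2 = x^2 + 6*x + 9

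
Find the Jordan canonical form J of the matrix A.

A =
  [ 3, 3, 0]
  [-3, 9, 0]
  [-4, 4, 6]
J_2(6) ⊕ J_1(6)

The characteristic polynomial is
  det(x·I − A) = x^3 - 18*x^2 + 108*x - 216 = (x - 6)^3

Eigenvalues and multiplicities (the geometric multiplicity of λ is n − rank(A − λI), which equals the number of Jordan blocks for λ):
  λ = 6: algebraic multiplicity = 3, geometric multiplicity = 2

Determining the block sizes for each eigenvalue:
  λ = 6: 2 blocks summing to 3 forces exactly one block of size 2 and the rest size 1 → block sizes [2, 1]

Assembling the blocks gives a Jordan form
J =
  [6, 1, 0]
  [0, 6, 0]
  [0, 0, 6]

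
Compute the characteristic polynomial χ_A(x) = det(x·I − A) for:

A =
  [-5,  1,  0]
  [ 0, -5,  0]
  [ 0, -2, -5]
x^3 + 15*x^2 + 75*x + 125

Expanding det(x·I − A) (e.g. by cofactor expansion or by noting that A is similar to its Jordan form J, which has the same characteristic polynomial as A) gives
  χ_A(x) = x^3 + 15*x^2 + 75*x + 125
which factors as (x + 5)^3. The eigenvalues (with algebraic multiplicities) are λ = -5 with multiplicity 3.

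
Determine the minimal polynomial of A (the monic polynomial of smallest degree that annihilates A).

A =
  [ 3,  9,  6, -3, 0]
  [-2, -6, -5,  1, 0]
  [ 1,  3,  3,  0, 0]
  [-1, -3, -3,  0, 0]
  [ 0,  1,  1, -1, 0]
x^3

The characteristic polynomial is χ_A(x) = x^5, so the eigenvalues are known. The minimal polynomial is
  m_A(x) = Π_λ (x − λ)^{k_λ}
where k_λ is the size of the *largest* Jordan block for λ (equivalently, the smallest k with (A − λI)^k v = 0 for every generalised eigenvector v of λ).

  λ = 0: largest Jordan block has size 3, contributing (x − 0)^3

So m_A(x) = x^3 = x^3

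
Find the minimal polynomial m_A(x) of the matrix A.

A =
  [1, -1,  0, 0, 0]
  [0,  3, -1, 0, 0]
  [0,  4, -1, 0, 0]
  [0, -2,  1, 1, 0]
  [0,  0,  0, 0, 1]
x^3 - 3*x^2 + 3*x - 1

The characteristic polynomial is χ_A(x) = (x - 1)^5, so the eigenvalues are known. The minimal polynomial is
  m_A(x) = Π_λ (x − λ)^{k_λ}
where k_λ is the size of the *largest* Jordan block for λ (equivalently, the smallest k with (A − λI)^k v = 0 for every generalised eigenvector v of λ).

  λ = 1: largest Jordan block has size 3, contributing (x − 1)^3

So m_A(x) = (x - 1)^3 = x^3 - 3*x^2 + 3*x - 1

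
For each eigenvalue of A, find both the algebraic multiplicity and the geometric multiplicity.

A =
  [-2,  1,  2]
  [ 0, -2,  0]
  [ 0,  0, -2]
λ = -2: alg = 3, geom = 2

Step 1 — factor the characteristic polynomial to read off the algebraic multiplicities:
  χ_A(x) = (x + 2)^3

Step 2 — compute geometric multiplicities via the rank-nullity identity g(λ) = n − rank(A − λI):
  rank(A − (-2)·I) = 1, so dim ker(A − (-2)·I) = n − 1 = 2

Summary:
  λ = -2: algebraic multiplicity = 3, geometric multiplicity = 2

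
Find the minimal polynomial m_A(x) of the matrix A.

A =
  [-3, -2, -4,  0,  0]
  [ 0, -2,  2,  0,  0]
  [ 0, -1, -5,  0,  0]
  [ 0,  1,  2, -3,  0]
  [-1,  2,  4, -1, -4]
x^3 + 11*x^2 + 40*x + 48

The characteristic polynomial is χ_A(x) = (x + 3)^3*(x + 4)^2, so the eigenvalues are known. The minimal polynomial is
  m_A(x) = Π_λ (x − λ)^{k_λ}
where k_λ is the size of the *largest* Jordan block for λ (equivalently, the smallest k with (A − λI)^k v = 0 for every generalised eigenvector v of λ).

  λ = -4: largest Jordan block has size 2, contributing (x + 4)^2
  λ = -3: largest Jordan block has size 1, contributing (x + 3)

So m_A(x) = (x + 3)*(x + 4)^2 = x^3 + 11*x^2 + 40*x + 48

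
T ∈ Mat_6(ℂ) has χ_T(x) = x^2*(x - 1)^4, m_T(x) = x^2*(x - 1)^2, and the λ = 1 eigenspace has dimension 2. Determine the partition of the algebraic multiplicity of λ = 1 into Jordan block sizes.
Block sizes for λ = 1: [2, 2]

Step 1 — from the characteristic polynomial, algebraic multiplicity of λ = 1 is 4. From dim ker(T − (1)·I) = 2, there are exactly 2 Jordan blocks for λ = 1.
Step 2 — from the minimal polynomial, the factor (x − 1)^2 tells us the largest block for λ = 1 has size 2.
Step 3 — with total size 4, 2 blocks, and largest block 2, the block sizes (in nonincreasing order) are [2, 2].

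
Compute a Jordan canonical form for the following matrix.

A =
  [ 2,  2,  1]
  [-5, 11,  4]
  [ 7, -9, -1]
J_3(4)

The characteristic polynomial is
  det(x·I − A) = x^3 - 12*x^2 + 48*x - 64 = (x - 4)^3

Eigenvalues and multiplicities (the geometric multiplicity of λ is n − rank(A − λI), which equals the number of Jordan blocks for λ):
  λ = 4: algebraic multiplicity = 3, geometric multiplicity = 1

Determining the block sizes for each eigenvalue:
  λ = 4: one block (gm = 1), so the single block has size am = 3 → block sizes [3]

Assembling the blocks gives a Jordan form
J =
  [4, 1, 0]
  [0, 4, 1]
  [0, 0, 4]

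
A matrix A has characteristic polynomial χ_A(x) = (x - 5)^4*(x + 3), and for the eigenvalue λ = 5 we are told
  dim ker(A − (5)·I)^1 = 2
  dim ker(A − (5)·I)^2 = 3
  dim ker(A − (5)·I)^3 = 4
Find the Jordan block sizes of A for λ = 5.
Block sizes for λ = 5: [3, 1]

From the dimensions of kernels of powers, the number of Jordan blocks of size at least j is d_j − d_{j−1} where d_j = dim ker(N^j) (with d_0 = 0). Computing the differences gives [2, 1, 1].
The number of blocks of size exactly k is (#blocks of size ≥ k) − (#blocks of size ≥ k + 1), so the partition is: 1 block(s) of size 1, 1 block(s) of size 3.
In nonincreasing order the block sizes are [3, 1].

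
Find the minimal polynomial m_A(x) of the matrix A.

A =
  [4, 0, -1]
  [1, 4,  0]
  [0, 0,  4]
x^3 - 12*x^2 + 48*x - 64

The characteristic polynomial is χ_A(x) = (x - 4)^3, so the eigenvalues are known. The minimal polynomial is
  m_A(x) = Π_λ (x − λ)^{k_λ}
where k_λ is the size of the *largest* Jordan block for λ (equivalently, the smallest k with (A − λI)^k v = 0 for every generalised eigenvector v of λ).

  λ = 4: largest Jordan block has size 3, contributing (x − 4)^3

So m_A(x) = (x - 4)^3 = x^3 - 12*x^2 + 48*x - 64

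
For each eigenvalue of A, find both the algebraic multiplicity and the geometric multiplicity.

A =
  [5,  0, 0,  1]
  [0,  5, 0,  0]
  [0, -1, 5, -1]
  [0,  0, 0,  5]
λ = 5: alg = 4, geom = 2

Step 1 — factor the characteristic polynomial to read off the algebraic multiplicities:
  χ_A(x) = (x - 5)^4

Step 2 — compute geometric multiplicities via the rank-nullity identity g(λ) = n − rank(A − λI):
  rank(A − (5)·I) = 2, so dim ker(A − (5)·I) = n − 2 = 2

Summary:
  λ = 5: algebraic multiplicity = 4, geometric multiplicity = 2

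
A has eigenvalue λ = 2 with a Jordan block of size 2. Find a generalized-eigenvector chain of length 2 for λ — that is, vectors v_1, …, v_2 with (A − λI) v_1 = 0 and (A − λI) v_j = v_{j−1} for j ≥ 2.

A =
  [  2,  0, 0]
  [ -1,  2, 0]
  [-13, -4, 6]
A Jordan chain for λ = 2 of length 2:
v_1 = (0, -1, -1)ᵀ
v_2 = (1, -3, 0)ᵀ

Let N = A − (2)·I. We want v_2 with N^2 v_2 = 0 but N^1 v_2 ≠ 0; then v_{j-1} := N · v_j for j = 2, …, 2.

Pick v_2 = (1, -3, 0)ᵀ.
Then v_1 = N · v_2 = (0, -1, -1)ᵀ.

Sanity check: (A − (2)·I) v_1 = (0, 0, 0)ᵀ = 0. ✓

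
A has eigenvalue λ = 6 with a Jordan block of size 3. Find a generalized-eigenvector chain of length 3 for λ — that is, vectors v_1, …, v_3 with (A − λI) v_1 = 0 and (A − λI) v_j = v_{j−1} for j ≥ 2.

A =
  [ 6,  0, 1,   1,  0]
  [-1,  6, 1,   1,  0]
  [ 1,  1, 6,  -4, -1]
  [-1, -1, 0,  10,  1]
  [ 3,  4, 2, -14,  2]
A Jordan chain for λ = 6 of length 3:
v_1 = (0, -1, 0, 0, -1)ᵀ
v_2 = (1, 1, 0, 0, 2)ᵀ
v_3 = (0, 0, 1, 0, 0)ᵀ

Let N = A − (6)·I. We want v_3 with N^3 v_3 = 0 but N^2 v_3 ≠ 0; then v_{j-1} := N · v_j for j = 3, …, 2.

Pick v_3 = (0, 0, 1, 0, 0)ᵀ.
Then v_2 = N · v_3 = (1, 1, 0, 0, 2)ᵀ.
Then v_1 = N · v_2 = (0, -1, 0, 0, -1)ᵀ.

Sanity check: (A − (6)·I) v_1 = (0, 0, 0, 0, 0)ᵀ = 0. ✓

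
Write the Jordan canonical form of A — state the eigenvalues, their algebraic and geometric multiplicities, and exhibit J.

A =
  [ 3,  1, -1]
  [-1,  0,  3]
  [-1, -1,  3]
J_3(2)

The characteristic polynomial is
  det(x·I − A) = x^3 - 6*x^2 + 12*x - 8 = (x - 2)^3

Eigenvalues and multiplicities (the geometric multiplicity of λ is n − rank(A − λI), which equals the number of Jordan blocks for λ):
  λ = 2: algebraic multiplicity = 3, geometric multiplicity = 1

Determining the block sizes for each eigenvalue:
  λ = 2: one block (gm = 1), so the single block has size am = 3 → block sizes [3]

Assembling the blocks gives a Jordan form
J =
  [2, 1, 0]
  [0, 2, 1]
  [0, 0, 2]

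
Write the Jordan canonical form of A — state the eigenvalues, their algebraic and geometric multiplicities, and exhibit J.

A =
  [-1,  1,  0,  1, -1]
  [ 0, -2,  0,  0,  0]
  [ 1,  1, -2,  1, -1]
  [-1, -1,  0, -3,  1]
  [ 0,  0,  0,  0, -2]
J_2(-2) ⊕ J_1(-2) ⊕ J_1(-2) ⊕ J_1(-2)

The characteristic polynomial is
  det(x·I − A) = x^5 + 10*x^4 + 40*x^3 + 80*x^2 + 80*x + 32 = (x + 2)^5

Eigenvalues and multiplicities (the geometric multiplicity of λ is n − rank(A − λI), which equals the number of Jordan blocks for λ):
  λ = -2: algebraic multiplicity = 5, geometric multiplicity = 4

Determining the block sizes for each eigenvalue:
  λ = -2: 4 blocks summing to 5 forces exactly one block of size 2 and the rest size 1 → block sizes [2, 1, 1, 1]

Assembling the blocks gives a Jordan form
J =
  [-2,  1,  0,  0,  0]
  [ 0, -2,  0,  0,  0]
  [ 0,  0, -2,  0,  0]
  [ 0,  0,  0, -2,  0]
  [ 0,  0,  0,  0, -2]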